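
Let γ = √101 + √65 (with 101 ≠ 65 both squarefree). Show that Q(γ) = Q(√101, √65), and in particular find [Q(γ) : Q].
[Q(γ) : Q] = 4 (equivalently, Q(γ) = Q(√101, √65))

Obviously Q(γ) ⊆ Q(√101, √65), and [Q(√101, √65):Q] = 4 (since 101, 65 are distinct squarefree integers > 1 with 6565 not a perfect square). To show equality we compute the minimal polynomial of γ. From γ = √101 + √65: γ^2 = 101 + 2√(6565) + 65 = 166 + 2√(6565), so γ^2 - 166 = 2√(6565); squaring, (γ^2 - 166)^2 = 4·6565, i.e. γ^4 - 332γ^2 + 27556 - 26260 = 0, i.e. γ^4 - 332γ^2 + 1296 = 0. So γ is a root of x^4 - 332x^2 + 1296. This polynomial is irreducible over Q: it has no rational root (each ±√101 ± √65 is irrational), and any factorization into two quadratics over Q would force √(6565) ∈ Q (pairing opposite roots) or √101, √65 ∈ Q (other pairings), all impossible. Hence [Q(γ):Q] = 4 = [Q(√101, √65):Q], so Q(γ) = Q(√101, √65).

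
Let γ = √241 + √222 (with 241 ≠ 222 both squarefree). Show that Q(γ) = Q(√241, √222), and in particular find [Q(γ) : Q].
[Q(γ) : Q] = 4 (equivalently, Q(γ) = Q(√241, √222))

Obviously Q(γ) ⊆ Q(√241, √222), and [Q(√241, √222):Q] = 4 (since 241, 222 are distinct squarefree integers > 1 with 53502 not a perfect square). To show equality we compute the minimal polynomial of γ. From γ = √241 + √222: γ^2 = 241 + 2√(53502) + 222 = 463 + 2√(53502), so γ^2 - 463 = 2√(53502); squaring, (γ^2 - 463)^2 = 4·53502, i.e. γ^4 - 926γ^2 + 214369 - 214008 = 0, i.e. γ^4 - 926γ^2 + 361 = 0. So γ is a root of x^4 - 926x^2 + 361. This polynomial is irreducible over Q: it has no rational root (each ±√241 ± √222 is irrational), and any factorization into two quadratics over Q would force √(53502) ∈ Q (pairing opposite roots) or √241, √222 ∈ Q (other pairings), all impossible. Hence [Q(γ):Q] = 4 = [Q(√241, √222):Q], so Q(γ) = Q(√241, √222).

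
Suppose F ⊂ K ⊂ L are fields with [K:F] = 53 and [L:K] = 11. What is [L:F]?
[L:F] = 583

The tower law says that for any tower of field extensions F ⊂ K ⊂ L with finite degrees, [L:F] = [L:K] · [K:F]. Here this gives [L:F] = 11 · 53 = 583.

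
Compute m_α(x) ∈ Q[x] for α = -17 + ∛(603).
m_α(x) = x^3 + 51x^2 + 867x + 4310

Set β = α + 17 = ∛(603), so β^3 = 603. Then (α + 17)^3 - 603 = 0, i.e. α is a root of g(x) = (x + 17)^3 - 603 = x^3 + 51x^2 + 867x + 4310. Since g(x) = h(x + 17) where h(x) = x^3 - 603, and h is irreducible over Q (because 603 is not a perfect cube, so h has no rational root, and a monic cubic with no rational root is irreducible), g is also irreducible (irreducibility is preserved under the substitution x → x + 17). Hence m_α(x) = x^3 + 51x^2 + 867x + 4310.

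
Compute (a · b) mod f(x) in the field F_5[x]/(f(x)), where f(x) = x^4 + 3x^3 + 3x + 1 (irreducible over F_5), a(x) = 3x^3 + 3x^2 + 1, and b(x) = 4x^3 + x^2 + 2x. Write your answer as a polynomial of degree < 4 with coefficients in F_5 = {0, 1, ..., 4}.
a · b ≡ 3x^3 + 2x^2 + 2x + 3 (mod f(x))

Multiply in F_5[x]: a(x)·b(x) = (3x^3 + 3x^2 + 1)·(4x^3 + x^2 + 2x) = 2x^6 + 4x^4 + x^2 + 2x. This has degree ≥ 4, so divide by f(x) over F_5: 2x^6 + 4x^4 + x^2 + 2x = (2x^2 + 4x + 2)·(x^4 + 3x^3 + 3x + 1) + (3x^3 + 2x^2 + 2x + 3). Hence a·b ≡ 3x^3 + 2x^2 + 2x + 3 (mod f). (F_5[x]/(f) is a field with 5^4 = 625 elements since f is irreducible of degree 4.)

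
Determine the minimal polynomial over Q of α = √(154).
m_α(x) = x^2 - 154

α satisfies α^2 - 154 = 0, so x^2 - 154 annihilates α. Since d = 154 is squarefree and ≠ 1, it is not a perfect square in Q, so x^2 - 154 has no rational root and is therefore irreducible over Q (a degree-2 polynomial over a field is irreducible iff it has no root). Hence m_α(x) = x^2 - 154.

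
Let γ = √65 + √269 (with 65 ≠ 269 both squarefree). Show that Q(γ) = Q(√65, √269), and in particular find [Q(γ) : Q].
[Q(γ) : Q] = 4 (equivalently, Q(γ) = Q(√65, √269))

Obviously Q(γ) ⊆ Q(√65, √269), and [Q(√65, √269):Q] = 4 (since 65, 269 are distinct squarefree integers > 1 with 17485 not a perfect square). To show equality we compute the minimal polynomial of γ. From γ = √65 + √269: γ^2 = 65 + 2√(17485) + 269 = 334 + 2√(17485), so γ^2 - 334 = 2√(17485); squaring, (γ^2 - 334)^2 = 4·17485, i.e. γ^4 - 668γ^2 + 111556 - 69940 = 0, i.e. γ^4 - 668γ^2 + 41616 = 0. So γ is a root of x^4 - 668x^2 + 41616. This polynomial is irreducible over Q: it has no rational root (each ±√65 ± √269 is irrational), and any factorization into two quadratics over Q would force √(17485) ∈ Q (pairing opposite roots) or √65, √269 ∈ Q (other pairings), all impossible. Hence [Q(γ):Q] = 4 = [Q(√65, √269):Q], so Q(γ) = Q(√65, √269).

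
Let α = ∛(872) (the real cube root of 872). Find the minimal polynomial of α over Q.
m_α(x) = x^3 - 872

α satisfies α^3 = 872, so x^3 - 872 annihilates α. By the rational root test, a rational root p/q (in lowest terms) of x^3 - 872 would satisfy p^3 = 872 q^3, forcing q = 1 and p^3 = 872; but 872 is not a perfect cube, contradiction. A monic cubic over Q with no rational root is irreducible (any nontrivial factorization would include a linear factor). Hence x^3 - 872 is the minimal polynomial of α, and in particular [Q(α):Q] = 3.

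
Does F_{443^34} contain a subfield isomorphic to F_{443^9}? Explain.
No: F_{443^9} is not a subfield of F_{443^34}

F_{p^m} embeds in F_{p^n} iff m | n. Here 9 ∤ 34 (since 34 = 3·9 + 7 with remainder 7 ≠ 0), so F_{443^9} is not a subfield of F_{443^34}. Equivalently: if it were, the tower law would give 9 = [F_{443^9}:F_443] dividing [F_{443^34}:F_443] = 34, contradiction.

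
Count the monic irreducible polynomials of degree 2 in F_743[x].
There are 275653 monic irreducible polynomials of degree 2 over F_743

Each element of F_{743^2} that lies in no proper subfield is a root of exactly one monic irreducible of degree 2 over F_743, and each such polynomial has 2 distinct roots in F_{743^2}. By Möbius inversion the count is N_743(2) = (1/2) Σ_{d|2} μ(2/d) · 743^d = (1/2)(μ(2)·743^1 + μ(1)·743^2) = 551306/2 = 275653.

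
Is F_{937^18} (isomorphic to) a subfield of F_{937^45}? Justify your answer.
No: F_{937^18} is not a subfield of F_{937^45}

F_{p^m} embeds in F_{p^n} iff m | n. Here 18 ∤ 45 (since 45 = 2·18 + 9 with remainder 9 ≠ 0), so F_{937^18} is not a subfield of F_{937^45}. Equivalently: if it were, the tower law would give 18 = [F_{937^18}:F_937] dividing [F_{937^45}:F_937] = 45, contradiction.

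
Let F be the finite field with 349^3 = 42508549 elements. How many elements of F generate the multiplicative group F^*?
There are φ(42508548) = 12954816 primitive elements

F_q^* is cyclic of order q - 1 = 42508548. A cyclic group of order m has exactly φ(m) generators. Here m = 42508548 = 2^2 · 3^2 · 19 · 29 · 2143, so the number of primitive elements is φ(42508548) = 12954816.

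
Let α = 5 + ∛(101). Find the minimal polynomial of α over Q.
m_α(x) = x^3 - 15x^2 + 75x - 226

Set β = α - 5 = ∛(101), so β^3 = 101. Then (α - 5)^3 - 101 = 0, i.e. α is a root of g(x) = (x - 5)^3 - 101 = x^3 - 15x^2 + 75x - 226. Since g(x) = h(x - 5) where h(x) = x^3 - 101, and h is irreducible over Q (because 101 is not a perfect cube, so h has no rational root, and a monic cubic with no rational root is irreducible), g is also irreducible (irreducibility is preserved under the substitution x → x - 5). Hence m_α(x) = x^3 - 15x^2 + 75x - 226.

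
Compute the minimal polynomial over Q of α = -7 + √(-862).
m_α(x) = x^2 + 14x + 911

From α + 7 = √(-862), squaring gives (α + 7)^2 = -862, i.e. α^2 + 14α + 49 = -862, so α^2 + 14α + 911 = 0. The discriminant of x^2 + 14x + 911 is (14)^2 - 4·(911) = 196 - 3644 = -3448, and 4·(-862) is not a perfect square in Q since -862 is squarefree and ≠ 1. Hence x^2 + 14x + 911 is irreducible over Q and is the minimal polynomial of α.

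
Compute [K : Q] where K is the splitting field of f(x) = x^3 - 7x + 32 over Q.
[K : Q] = 6

By the rational root test, any rational root of the monic integer polynomial f(x) = x^3 - 7x + 32 must be an integer dividing the constant term 32, i.e. one of ±{1, 2, 4, 8, 16, 32}. Evaluating: f(1) = 26, f(-1) = 38, f(2) = 26, f(-2) = 38, f(4) = 68, f(-4) = -4, f(8) = 488, f(-8) = -424, f(16) = 4016, f(-16) = -3952, f(32) = 32576, f(-32) = -32512; none is 0, so f has no rational root and is therefore irreducible over Q (a cubic with no linear factor over a field is irreducible). For an irreducible cubic, the Galois group is A_3 or S_3 according as the discriminant disc(f) = -4a^3 - 27b^2 = -4·(-7)^3 - 27·(32)^2 = -26276 is or is not a square in Q. Here disc(f) = -26276 is not a perfect square in Q, so the Galois group of f over Q is not contained in A_3 and must be all of S_3. The splitting field has degree |S_3| = 6 over Q, so [K : Q] = 6.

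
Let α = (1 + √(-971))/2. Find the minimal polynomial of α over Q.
m_α(x) = x^2 - x + 243

From 2α - 1 = √(-971), squaring gives (2α - 1)^2 = -971, i.e. 4α^2 - 4α + 1 = -971, so α^2 - α + (1 + 971)/4 = 0. Since -971 ≡ 1 (mod 4), (1 + 971)/4 = 243 ∈ Z. The polynomial x^2 - x + 243 has discriminant 1 - 4·(243) = -971, which is not a perfect square in Q (d = -971 is squarefree and ≠ 1), so x^2 - x + 243 is irreducible over Q. It is the minimal polynomial of α.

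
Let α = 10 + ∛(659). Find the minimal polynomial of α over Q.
m_α(x) = x^3 - 30x^2 + 300x - 1659

Set β = α - 10 = ∛(659), so β^3 = 659. Then (α - 10)^3 - 659 = 0, i.e. α is a root of g(x) = (x - 10)^3 - 659 = x^3 - 30x^2 + 300x - 1659. Since g(x) = h(x - 10) where h(x) = x^3 - 659, and h is irreducible over Q (because 659 is not a perfect cube, so h has no rational root, and a monic cubic with no rational root is irreducible), g is also irreducible (irreducibility is preserved under the substitution x → x - 10). Hence m_α(x) = x^3 - 30x^2 + 300x - 1659.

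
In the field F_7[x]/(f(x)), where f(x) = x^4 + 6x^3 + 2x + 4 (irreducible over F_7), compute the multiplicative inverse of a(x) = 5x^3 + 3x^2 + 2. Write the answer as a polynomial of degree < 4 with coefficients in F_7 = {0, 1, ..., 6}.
a(x)^(-1) ≡ 6x^3 + 3x^2 + 3x + 3 (mod f(x))

Since f is irreducible over F_7, F_7[x]/(f) is a field and a(x) ≠ 0 has an inverse. Apply the extended Euclidean algorithm to f(x) and a(x) in F_7[x]: f(x) = (3x + 5)·a(x) + (6x^2 + 3x + 1);  a(x) = (2x + 3)·(6x^2 + 3x + 1) + (3x + 6);  (6x^2 + 3x + 1) = (2x + 4)·(3x + 6) + (5). The last nonzero remainder is the constant 5 = gcd(f, a) in F_7. Back-substituting through the division chain expresses 5 = s(x)·a(x) + t(x)·f(x) with s(x) ≡ 2x^3 + x^2 + x + 1 (mod f), so (2x^3 + x^2 + x + 1)·a(x) ≡ 5 (mod f). Multiplying by 5^(-1) ≡ 3 in F_7 gives a(x)^(-1) ≡ 3·(2x^3 + x^2 + x + 1) ≡ 6x^3 + 3x^2 + 3x + 3 (mod f). Check: (5x^3 + 3x^2 + 2)·(6x^3 + 3x^2 + 3x + 3) = 2x^6 + 5x^5 + 3x^4 + x^3 + x^2 + 6x + 6 ≡ 1 (mod x^4 + 6x^3 + 2x + 4).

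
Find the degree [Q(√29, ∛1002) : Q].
[Q(√29, ∛1002) : Q] = 6

Let L = Q(√29, ∛1002). Since Q(√29) ⊂ L and [Q(√29):Q] = 2, the tower law gives 2 | [L:Q]. Likewise Q(∛1002) ⊂ L with [Q(∛1002):Q] = 3 (because 1002 is not a perfect cube), so 3 | [L:Q]. As gcd(2,3) = 1, [L:Q] is divisible by 6. Conversely L is generated over Q by √29 and ∛1002, so [L:Q] ≤ 2·3 = 6. Therefore [Q(√29, ∛1002) : Q] = 6.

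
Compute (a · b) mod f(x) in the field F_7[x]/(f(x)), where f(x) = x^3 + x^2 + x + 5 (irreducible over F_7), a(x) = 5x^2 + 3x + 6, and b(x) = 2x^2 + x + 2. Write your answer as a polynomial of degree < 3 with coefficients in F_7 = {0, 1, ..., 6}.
a · b ≡ 3x (mod f(x))

Multiply in F_7[x]: a(x)·b(x) = (5x^2 + 3x + 6)·(2x^2 + x + 2) = 3x^4 + 4x^3 + 4x^2 + 5x + 5. This has degree ≥ 3, so divide by f(x) over F_7: 3x^4 + 4x^3 + 4x^2 + 5x + 5 = (3x + 1)·(x^3 + x^2 + x + 5) + (3x). Hence a·b ≡ 3x (mod f). (F_7[x]/(f) is a field with 7^3 = 343 elements since f is irreducible of degree 3.)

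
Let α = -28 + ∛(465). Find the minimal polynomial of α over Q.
m_α(x) = x^3 + 84x^2 + 2352x + 21487

Set β = α + 28 = ∛(465), so β^3 = 465. Then (α + 28)^3 - 465 = 0, i.e. α is a root of g(x) = (x + 28)^3 - 465 = x^3 + 84x^2 + 2352x + 21487. Since g(x) = h(x + 28) where h(x) = x^3 - 465, and h is irreducible over Q (because 465 is not a perfect cube, so h has no rational root, and a monic cubic with no rational root is irreducible), g is also irreducible (irreducibility is preserved under the substitution x → x + 28). Hence m_α(x) = x^3 + 84x^2 + 2352x + 21487.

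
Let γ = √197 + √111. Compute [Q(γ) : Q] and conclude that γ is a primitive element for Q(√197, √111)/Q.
[Q(γ) : Q] = 4 (equivalently, Q(γ) = Q(√197, √111))

Obviously Q(γ) ⊆ Q(√197, √111), and [Q(√197, √111):Q] = 4 (since 197, 111 are distinct squarefree integers > 1 with 21867 not a perfect square). To show equality we compute the minimal polynomial of γ. From γ = √197 + √111: γ^2 = 197 + 2√(21867) + 111 = 308 + 2√(21867), so γ^2 - 308 = 2√(21867); squaring, (γ^2 - 308)^2 = 4·21867, i.e. γ^4 - 616γ^2 + 94864 - 87468 = 0, i.e. γ^4 - 616γ^2 + 7396 = 0. So γ is a root of x^4 - 616x^2 + 7396. This polynomial is irreducible over Q: it has no rational root (each ±√197 ± √111 is irrational), and any factorization into two quadratics over Q would force √(21867) ∈ Q (pairing opposite roots) or √197, √111 ∈ Q (other pairings), all impossible. Hence [Q(γ):Q] = 4 = [Q(√197, √111):Q], so Q(γ) = Q(√197, √111).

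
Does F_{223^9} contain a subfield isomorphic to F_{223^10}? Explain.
No: F_{223^10} is not a subfield of F_{223^9}

F_{p^m} embeds in F_{p^n} iff m | n. Here 10 ∤ 9 (since 9 = 0·10 + 9 with remainder 9 ≠ 0), so F_{223^10} is not a subfield of F_{223^9}. Equivalently: if it were, the tower law would give 10 = [F_{223^10}:F_223] dividing [F_{223^9}:F_223] = 9, contradiction.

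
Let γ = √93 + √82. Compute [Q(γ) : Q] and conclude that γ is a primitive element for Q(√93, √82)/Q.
[Q(γ) : Q] = 4 (equivalently, Q(γ) = Q(√93, √82))

Obviously Q(γ) ⊆ Q(√93, √82), and [Q(√93, √82):Q] = 4 (since 93, 82 are distinct squarefree integers > 1 with 7626 not a perfect square). To show equality we compute the minimal polynomial of γ. From γ = √93 + √82: γ^2 = 93 + 2√(7626) + 82 = 175 + 2√(7626), so γ^2 - 175 = 2√(7626); squaring, (γ^2 - 175)^2 = 4·7626, i.e. γ^4 - 350γ^2 + 30625 - 30504 = 0, i.e. γ^4 - 350γ^2 + 121 = 0. So γ is a root of x^4 - 350x^2 + 121. This polynomial is irreducible over Q: it has no rational root (each ±√93 ± √82 is irrational), and any factorization into two quadratics over Q would force √(7626) ∈ Q (pairing opposite roots) or √93, √82 ∈ Q (other pairings), all impossible. Hence [Q(γ):Q] = 4 = [Q(√93, √82):Q], so Q(γ) = Q(√93, √82).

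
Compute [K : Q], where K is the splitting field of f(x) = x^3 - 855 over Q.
[K : Q] = 6

The roots of x^3 - 855 are ∛855, ω∛855, ω^2∛855 where ω = e^(2πi/3) is a primitive cube root of unity, so K = Q(∛855, ω). Now [Q(∛855):Q] = 3 (since 855 is not a perfect cube, x^3 - 855 is irreducible) and [Q(ω):Q] = 2. Both 2 and 3 divide [K:Q], and [K:Q] ≤ 3·2 = 6, so [K:Q] = 6. (Equivalently: Q(∛855) ⊂ R but ω ∉ R, so [K : Q(∛855)] = 2.)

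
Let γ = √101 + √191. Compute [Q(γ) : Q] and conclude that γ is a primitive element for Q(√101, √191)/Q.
[Q(γ) : Q] = 4 (equivalently, Q(γ) = Q(√101, √191))

Obviously Q(γ) ⊆ Q(√101, √191), and [Q(√101, √191):Q] = 4 (since 101, 191 are distinct squarefree integers > 1 with 19291 not a perfect square). To show equality we compute the minimal polynomial of γ. From γ = √101 + √191: γ^2 = 101 + 2√(19291) + 191 = 292 + 2√(19291), so γ^2 - 292 = 2√(19291); squaring, (γ^2 - 292)^2 = 4·19291, i.e. γ^4 - 584γ^2 + 85264 - 77164 = 0, i.e. γ^4 - 584γ^2 + 8100 = 0. So γ is a root of x^4 - 584x^2 + 8100. This polynomial is irreducible over Q: it has no rational root (each ±√101 ± √191 is irrational), and any factorization into two quadratics over Q would force √(19291) ∈ Q (pairing opposite roots) or √101, √191 ∈ Q (other pairings), all impossible. Hence [Q(γ):Q] = 4 = [Q(√101, √191):Q], so Q(γ) = Q(√101, √191).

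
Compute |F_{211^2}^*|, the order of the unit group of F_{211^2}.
|F_{211^2}^*| = 44520

F_{211^2} has 211^2 = 44521 elements; its multiplicative group consists of all nonzero elements, so |F_{211^2}^*| = 44521 - 1 = 44520. (It is cyclic since any finite subgroup of the multiplicative group of a field is cyclic.)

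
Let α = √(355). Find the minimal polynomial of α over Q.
m_α(x) = x^2 - 355

α satisfies α^2 - 355 = 0, so x^2 - 355 annihilates α. Since d = 355 is squarefree and ≠ 1, it is not a perfect square in Q, so x^2 - 355 has no rational root and is therefore irreducible over Q (a degree-2 polynomial over a field is irreducible iff it has no root). Hence m_α(x) = x^2 - 355.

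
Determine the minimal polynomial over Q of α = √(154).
m_α(x) = x^2 - 154

α satisfies α^2 - 154 = 0, so x^2 - 154 annihilates α. Since d = 154 is squarefree and ≠ 1, it is not a perfect square in Q, so x^2 - 154 has no rational root and is therefore irreducible over Q (a degree-2 polynomial over a field is irreducible iff it has no root). Hence m_α(x) = x^2 - 154.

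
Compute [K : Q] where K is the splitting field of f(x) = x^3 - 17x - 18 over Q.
[K : Q] = 6

By the rational root test, any rational root of the monic integer polynomial f(x) = x^3 - 17x - 18 must be an integer dividing the constant term -18, i.e. one of ±{1, 2, 3, 6, 9, 18}. Evaluating: f(1) = -34, f(-1) = -2, f(2) = -44, f(-2) = 8, f(3) = -42, f(-3) = 6, f(6) = 96, f(-6) = -132, f(9) = 558, f(-9) = -594, f(18) = 5508, f(-18) = -5544; none is 0, so f has no rational root and is therefore irreducible over Q (a cubic with no linear factor over a field is irreducible). For an irreducible cubic, the Galois group is A_3 or S_3 according as the discriminant disc(f) = -4a^3 - 27b^2 = -4·(-17)^3 - 27·(-18)^2 = 10904 is or is not a square in Q. Here disc(f) = 10904 is not a perfect square in Q, so the Galois group of f over Q is not contained in A_3 and must be all of S_3. The splitting field has degree |S_3| = 6 over Q, so [K : Q] = 6.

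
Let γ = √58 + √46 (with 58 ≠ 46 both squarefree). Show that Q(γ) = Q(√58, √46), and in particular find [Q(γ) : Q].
[Q(γ) : Q] = 4 (equivalently, Q(γ) = Q(√58, √46))

Obviously Q(γ) ⊆ Q(√58, √46), and [Q(√58, √46):Q] = 4 (since 58, 46 are distinct squarefree integers > 1 with 2668 not a perfect square). To show equality we compute the minimal polynomial of γ. From γ = √58 + √46: γ^2 = 58 + 2√(2668) + 46 = 104 + 2√(2668), so γ^2 - 104 = 2√(2668); squaring, (γ^2 - 104)^2 = 4·2668, i.e. γ^4 - 208γ^2 + 10816 - 10672 = 0, i.e. γ^4 - 208γ^2 + 144 = 0. So γ is a root of x^4 - 208x^2 + 144. This polynomial is irreducible over Q: it has no rational root (each ±√58 ± √46 is irrational), and any factorization into two quadratics over Q would force √(2668) ∈ Q (pairing opposite roots) or √58, √46 ∈ Q (other pairings), all impossible. Hence [Q(γ):Q] = 4 = [Q(√58, √46):Q], so Q(γ) = Q(√58, √46).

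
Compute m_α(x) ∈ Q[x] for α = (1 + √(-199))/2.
m_α(x) = x^2 - x + 50

From 2α - 1 = √(-199), squaring gives (2α - 1)^2 = -199, i.e. 4α^2 - 4α + 1 = -199, so α^2 - α + (1 + 199)/4 = 0. Since -199 ≡ 1 (mod 4), (1 + 199)/4 = 50 ∈ Z. The polynomial x^2 - x + 50 has discriminant 1 - 4·(50) = -199, which is not a perfect square in Q (d = -199 is squarefree and ≠ 1), so x^2 - x + 50 is irreducible over Q. It is the minimal polynomial of α.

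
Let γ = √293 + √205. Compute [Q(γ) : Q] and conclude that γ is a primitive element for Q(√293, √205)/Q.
[Q(γ) : Q] = 4 (equivalently, Q(γ) = Q(√293, √205))

Obviously Q(γ) ⊆ Q(√293, √205), and [Q(√293, √205):Q] = 4 (since 293, 205 are distinct squarefree integers > 1 with 60065 not a perfect square). To show equality we compute the minimal polynomial of γ. From γ = √293 + √205: γ^2 = 293 + 2√(60065) + 205 = 498 + 2√(60065), so γ^2 - 498 = 2√(60065); squaring, (γ^2 - 498)^2 = 4·60065, i.e. γ^4 - 996γ^2 + 248004 - 240260 = 0, i.e. γ^4 - 996γ^2 + 7744 = 0. So γ is a root of x^4 - 996x^2 + 7744. This polynomial is irreducible over Q: it has no rational root (each ±√293 ± √205 is irrational), and any factorization into two quadratics over Q would force √(60065) ∈ Q (pairing opposite roots) or √293, √205 ∈ Q (other pairings), all impossible. Hence [Q(γ):Q] = 4 = [Q(√293, √205):Q], so Q(γ) = Q(√293, √205).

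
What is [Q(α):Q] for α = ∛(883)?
[Q(α):Q] = 3

The minimal polynomial of α is x^3 - 883, irreducible over Q since 883 is not a perfect cube (so x^3 - 883 has no rational root). Hence [Q(α):Q] = deg(m_α) = 3.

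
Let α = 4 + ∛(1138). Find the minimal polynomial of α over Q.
m_α(x) = x^3 - 12x^2 + 48x - 1202

Set β = α - 4 = ∛(1138), so β^3 = 1138. Then (α - 4)^3 - 1138 = 0, i.e. α is a root of g(x) = (x - 4)^3 - 1138 = x^3 - 12x^2 + 48x - 1202. Since g(x) = h(x - 4) where h(x) = x^3 - 1138, and h is irreducible over Q (because 1138 is not a perfect cube, so h has no rational root, and a monic cubic with no rational root is irreducible), g is also irreducible (irreducibility is preserved under the substitution x → x - 4). Hence m_α(x) = x^3 - 12x^2 + 48x - 1202.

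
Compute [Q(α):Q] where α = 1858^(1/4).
[Q(α):Q] = 4

α is a root of x^4 - 1858. By Eisenstein's criterion at the prime p = 2 (which divides the constant term 1858 but p^2 = 4 does not, since 1858 is squarefree), x^4 - 1858 is irreducible over Q. Hence [Q(α):Q] = 4.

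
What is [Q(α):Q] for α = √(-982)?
[Q(α):Q] = 2

[Q(α):Q] equals the degree of the minimal polynomial of α. Here α^2 = -982 and x^2 + 982 is irreducible (d = -982 is squarefree, ≠ 1, hence not a square), so deg(m_α) = 2. Thus [Q(α):Q] = 2.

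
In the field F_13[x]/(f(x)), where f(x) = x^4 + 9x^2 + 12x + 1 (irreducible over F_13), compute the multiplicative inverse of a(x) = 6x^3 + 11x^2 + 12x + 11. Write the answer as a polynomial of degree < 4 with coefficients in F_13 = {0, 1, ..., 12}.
a(x)^(-1) ≡ 4x^3 + 11x^2 + 9x + 9 (mod f(x))

Since f is irreducible over F_13, F_13[x]/(f) is a field and a(x) ≠ 0 has an inverse. Apply the extended Euclidean algorithm to f(x) and a(x) in F_13[x]: f(x) = (11x + 8)·a(x) + (10x^2 + 3x + 4);  a(x) = (11x + 3)·(10x^2 + 3x + 4) + (11x + 12);  (10x^2 + 3x + 4) = (8x + 1)·(11x + 12) + (5). The last nonzero remainder is the constant 5 = gcd(f, a) in F_13. Back-substituting through the division chain expresses 5 = s(x)·a(x) + t(x)·f(x) with s(x) ≡ 7x^3 + 3x^2 + 6x + 6 (mod f), so (7x^3 + 3x^2 + 6x + 6)·a(x) ≡ 5 (mod f). Multiplying by 5^(-1) ≡ 8 in F_13 gives a(x)^(-1) ≡ 8·(7x^3 + 3x^2 + 6x + 6) ≡ 4x^3 + 11x^2 + 9x + 9 (mod f). Check: (6x^3 + 11x^2 + 12x + 11)·(4x^3 + 11x^2 + 9x + 9) = 11x^6 + 6x^5 + 2x^4 + 4x^3 + 3x^2 + 12x + 8 ≡ 1 (mod x^4 + 9x^2 + 12x + 1).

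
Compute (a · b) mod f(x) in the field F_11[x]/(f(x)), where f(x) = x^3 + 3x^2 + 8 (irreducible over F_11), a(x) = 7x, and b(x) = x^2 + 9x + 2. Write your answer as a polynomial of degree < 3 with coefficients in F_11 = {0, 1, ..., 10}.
a · b ≡ 9x^2 + 3x + 10 (mod f(x))

Multiply in F_11[x]: a(x)·b(x) = (7x)·(x^2 + 9x + 2) = 7x^3 + 8x^2 + 3x. This has degree ≥ 3, so divide by f(x) over F_11: 7x^3 + 8x^2 + 3x = (7)·(x^3 + 3x^2 + 8) + (9x^2 + 3x + 10). Hence a·b ≡ 9x^2 + 3x + 10 (mod f). (F_11[x]/(f) is a field with 11^3 = 1331 elements since f is irreducible of degree 3.)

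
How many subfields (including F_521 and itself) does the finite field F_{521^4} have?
F_{521^4} has 3 subfields

The subfields of F_{p^n} are exactly the fields F_{p^d} for d | n (each is the fixed field of the unique index-d subgroup of Gal(F_{p^n}/F_p) ≅ Z/nZ). The divisors of n = 4 are {1, 2, 4}, giving 3 subfields: F_{521^1}, F_{521^2}, F_{521^4}.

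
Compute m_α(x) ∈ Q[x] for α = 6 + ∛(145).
m_α(x) = x^3 - 18x^2 + 108x - 361

Set β = α - 6 = ∛(145), so β^3 = 145. Then (α - 6)^3 - 145 = 0, i.e. α is a root of g(x) = (x - 6)^3 - 145 = x^3 - 18x^2 + 108x - 361. Since g(x) = h(x - 6) where h(x) = x^3 - 145, and h is irreducible over Q (because 145 is not a perfect cube, so h has no rational root, and a monic cubic with no rational root is irreducible), g is also irreducible (irreducibility is preserved under the substitution x → x - 6). Hence m_α(x) = x^3 - 18x^2 + 108x - 361.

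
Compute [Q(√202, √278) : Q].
[Q(√202, √278) : Q] = 4

[Q(√202):Q] = 2 (min poly x^2 - 202, irreducible since 202 is squarefree > 1). For the top step, suppose √278 ∈ Q(√202), say √278 = c + d√202 with c, d ∈ Q. Squaring: 278 = c^2 + 202d^2 + 2cd√202. Since √202 ∉ Q this forces 2cd = 0. If d = 0 then √278 = c ∈ Q, contradicting 278 squarefree > 1. If c = 0 then 278 = 202d^2, so 202·278 = (202d)^2 is a perfect square in Q — but 202·278 = 56156 is not a perfect square (since 202 and 278 are distinct squarefree integers). Contradiction. Hence √278 ∉ Q(√202), so x^2 - 278 stays irreducible over Q(√202) and [Q(√202, √278) : Q(√202)] = 2. By the tower law, [Q(√202, √278) : Q] = 2 · 2 = 4.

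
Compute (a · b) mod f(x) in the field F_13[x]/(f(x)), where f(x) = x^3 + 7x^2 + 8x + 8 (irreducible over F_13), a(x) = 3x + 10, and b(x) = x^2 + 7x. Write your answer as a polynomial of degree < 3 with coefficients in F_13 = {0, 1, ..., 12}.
a · b ≡ 10x^2 + 7x + 2 (mod f(x))

Multiply in F_13[x]: a(x)·b(x) = (3x + 10)·(x^2 + 7x) = 3x^3 + 5x^2 + 5x. This has degree ≥ 3, so divide by f(x) over F_13: 3x^3 + 5x^2 + 5x = (3)·(x^3 + 7x^2 + 8x + 8) + (10x^2 + 7x + 2). Hence a·b ≡ 10x^2 + 7x + 2 (mod f). (F_13[x]/(f) is a field with 13^3 = 2197 elements since f is irreducible of degree 3.)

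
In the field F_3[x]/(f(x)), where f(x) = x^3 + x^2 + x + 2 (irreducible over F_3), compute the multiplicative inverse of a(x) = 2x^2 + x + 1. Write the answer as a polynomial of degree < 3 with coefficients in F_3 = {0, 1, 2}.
a(x)^(-1) ≡ 2x^2 (mod f(x))

Since f is irreducible over F_3, F_3[x]/(f) is a field and a(x) ≠ 0 has an inverse. Apply the extended Euclidean algorithm to f(x) and a(x) in F_3[x]: f(x) = (2x + 1)·a(x) + (x + 1);  a(x) = (2x + 2)·(x + 1) + (2). The last nonzero remainder is the constant 2 = gcd(f, a) in F_3. Back-substituting through the division chain expresses 2 = s(x)·a(x) + t(x)·f(x) with s(x) ≡ x^2 (mod f), so (x^2)·a(x) ≡ 2 (mod f). Multiplying by 2^(-1) ≡ 2 in F_3 gives a(x)^(-1) ≡ 2·(x^2) ≡ 2x^2 (mod f). Check: (2x^2 + x + 1)·(2x^2) = x^4 + 2x^3 + 2x^2 ≡ 1 (mod x^3 + x^2 + x + 2).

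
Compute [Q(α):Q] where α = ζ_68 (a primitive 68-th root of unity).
[Q(α):Q] = 32

The minimal polynomial of ζ_68 over Q is the 68-th cyclotomic polynomial Φ_68(x), which is irreducible over Q and has degree φ(68) = 32. Hence [Q(α):Q] = φ(68) = 32.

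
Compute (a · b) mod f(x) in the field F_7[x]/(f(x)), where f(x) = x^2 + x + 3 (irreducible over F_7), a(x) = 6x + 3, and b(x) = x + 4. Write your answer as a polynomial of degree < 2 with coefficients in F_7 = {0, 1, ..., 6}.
a · b ≡ 1 (mod f(x))

Multiply in F_7[x]: a(x)·b(x) = (6x + 3)·(x + 4) = 6x^2 + 6x + 5. This has degree ≥ 2, so divide by f(x) over F_7: 6x^2 + 6x + 5 = (6)·(x^2 + x + 3) + (1). Hence a·b ≡ 1 (mod f). (F_7[x]/(f) is a field with 7^2 = 49 elements since f is irreducible of degree 2.)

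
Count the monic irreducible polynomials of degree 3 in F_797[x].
There are 168753592 monic irreducible polynomials of degree 3 over F_797

Each element of F_{797^3} that lies in no proper subfield is a root of exactly one monic irreducible of degree 3 over F_797, and each such polynomial has 3 distinct roots in F_{797^3}. By Möbius inversion the count is N_797(3) = (1/3) Σ_{d|3} μ(3/d) · 797^d = (1/3)(μ(3)·797^1 + μ(1)·797^3) = 506260776/3 = 168753592.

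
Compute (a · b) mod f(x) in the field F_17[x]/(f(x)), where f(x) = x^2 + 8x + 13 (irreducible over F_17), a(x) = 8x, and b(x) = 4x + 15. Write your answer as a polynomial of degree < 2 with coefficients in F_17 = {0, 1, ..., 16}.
a · b ≡ 9 (mod f(x))

Multiply in F_17[x]: a(x)·b(x) = (8x)·(4x + 15) = 15x^2 + x. This has degree ≥ 2, so divide by f(x) over F_17: 15x^2 + x = (15)·(x^2 + 8x + 13) + (9). Hence a·b ≡ 9 (mod f). (F_17[x]/(f) is a field with 17^2 = 289 elements since f is irreducible of degree 2.)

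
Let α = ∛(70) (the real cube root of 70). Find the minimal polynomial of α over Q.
m_α(x) = x^3 - 70

α satisfies α^3 = 70, so x^3 - 70 annihilates α. By the rational root test, a rational root p/q (in lowest terms) of x^3 - 70 would satisfy p^3 = 70 q^3, forcing q = 1 and p^3 = 70; but 70 is not a perfect cube, contradiction. A monic cubic over Q with no rational root is irreducible (any nontrivial factorization would include a linear factor). Hence x^3 - 70 is the minimal polynomial of α, and in particular [Q(α):Q] = 3.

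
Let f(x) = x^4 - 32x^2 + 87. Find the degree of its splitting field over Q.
[K : Q] = 4

Solving the quadratic in x^2: x^2 = (32 ± √(32^2 - 4·87))/2 = (32 ± √676)/2 = (32 ± 26)/2, giving x^2 = 3 or x^2 = 29. So f(x) = (x^2 - 3)(x^2 - 29) and the roots of f are ±√3, ±√29. Hence the splitting field is K = Q(√3, √29). Since 3 and 29 are distinct squarefree integers > 1, their product 87 is not a perfect square, so √29 ∉ Q(√3). By the tower law [K:Q] = [Q(√3,√29):Q(√3)] · [Q(√3):Q] = 2 · 2 = 4.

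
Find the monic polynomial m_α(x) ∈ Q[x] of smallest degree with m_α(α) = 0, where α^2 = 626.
m_α(x) = x^2 - 626

α satisfies α^2 - 626 = 0, so x^2 - 626 annihilates α. Since d = 626 is squarefree and ≠ 1, it is not a perfect square in Q, so x^2 - 626 has no rational root and is therefore irreducible over Q (a degree-2 polynomial over a field is irreducible iff it has no root). Hence m_α(x) = x^2 - 626.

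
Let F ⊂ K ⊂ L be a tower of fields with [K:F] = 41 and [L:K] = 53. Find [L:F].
[L:F] = 2173

The tower law says that for any tower of field extensions F ⊂ K ⊂ L with finite degrees, [L:F] = [L:K] · [K:F]. Here this gives [L:F] = 53 · 41 = 2173.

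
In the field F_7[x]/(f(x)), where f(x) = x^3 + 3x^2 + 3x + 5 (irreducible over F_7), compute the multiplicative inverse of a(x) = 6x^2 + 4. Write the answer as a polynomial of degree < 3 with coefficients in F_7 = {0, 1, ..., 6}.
a(x)^(-1) ≡ 5x + 1 (mod f(x))

Since f is irreducible over F_7, F_7[x]/(f) is a field and a(x) ≠ 0 has an inverse. Apply the extended Euclidean algorithm to f(x) and a(x) in F_7[x]: f(x) = (6x + 4)·a(x) + (3). The last nonzero remainder is the constant 3 = gcd(f, a) in F_7. Back-substituting through the division chain expresses 3 = s(x)·a(x) + t(x)·f(x) with s(x) ≡ x + 3 (mod f), so (x + 3)·a(x) ≡ 3 (mod f). Multiplying by 3^(-1) ≡ 5 in F_7 gives a(x)^(-1) ≡ 5·(x + 3) ≡ 5x + 1 (mod f). Check: (6x^2 + 4)·(5x + 1) = 2x^3 + 6x^2 + 6x + 4 ≡ 1 (mod x^3 + 3x^2 + 3x + 5).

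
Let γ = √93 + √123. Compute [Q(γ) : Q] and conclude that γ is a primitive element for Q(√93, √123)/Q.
[Q(γ) : Q] = 4 (equivalently, Q(γ) = Q(√93, √123))

Obviously Q(γ) ⊆ Q(√93, √123), and [Q(√93, √123):Q] = 4 (since 93, 123 are distinct squarefree integers > 1 with 11439 not a perfect square). To show equality we compute the minimal polynomial of γ. From γ = √93 + √123: γ^2 = 93 + 2√(11439) + 123 = 216 + 2√(11439), so γ^2 - 216 = 2√(11439); squaring, (γ^2 - 216)^2 = 4·11439, i.e. γ^4 - 432γ^2 + 46656 - 45756 = 0, i.e. γ^4 - 432γ^2 + 900 = 0. So γ is a root of x^4 - 432x^2 + 900. This polynomial is irreducible over Q: it has no rational root (each ±√93 ± √123 is irrational), and any factorization into two quadratics over Q would force √(11439) ∈ Q (pairing opposite roots) or √93, √123 ∈ Q (other pairings), all impossible. Hence [Q(γ):Q] = 4 = [Q(√93, √123):Q], so Q(γ) = Q(√93, √123).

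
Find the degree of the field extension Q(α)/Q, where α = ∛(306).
[Q(α):Q] = 3

The minimal polynomial of α is x^3 - 306, irreducible over Q since 306 is not a perfect cube (so x^3 - 306 has no rational root). Hence [Q(α):Q] = deg(m_α) = 3.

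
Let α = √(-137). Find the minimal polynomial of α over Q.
m_α(x) = x^2 + 137

α satisfies α^2 + 137 = 0, so x^2 + 137 annihilates α. Since d = -137 is squarefree and ≠ 1, it is not a perfect square in Q, so x^2 + 137 has no rational root and is therefore irreducible over Q (a degree-2 polynomial over a field is irreducible iff it has no root). Hence m_α(x) = x^2 + 137.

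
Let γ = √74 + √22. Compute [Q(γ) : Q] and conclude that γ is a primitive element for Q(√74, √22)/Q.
[Q(γ) : Q] = 4 (equivalently, Q(γ) = Q(√74, √22))

Obviously Q(γ) ⊆ Q(√74, √22), and [Q(√74, √22):Q] = 4 (since 74, 22 are distinct squarefree integers > 1 with 1628 not a perfect square). To show equality we compute the minimal polynomial of γ. From γ = √74 + √22: γ^2 = 74 + 2√(1628) + 22 = 96 + 2√(1628), so γ^2 - 96 = 2√(1628); squaring, (γ^2 - 96)^2 = 4·1628, i.e. γ^4 - 192γ^2 + 9216 - 6512 = 0, i.e. γ^4 - 192γ^2 + 2704 = 0. So γ is a root of x^4 - 192x^2 + 2704. This polynomial is irreducible over Q: it has no rational root (each ±√74 ± √22 is irrational), and any factorization into two quadratics over Q would force √(1628) ∈ Q (pairing opposite roots) or √74, √22 ∈ Q (other pairings), all impossible. Hence [Q(γ):Q] = 4 = [Q(√74, √22):Q], so Q(γ) = Q(√74, √22).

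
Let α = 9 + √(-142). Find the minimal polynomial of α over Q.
m_α(x) = x^2 - 18x + 223

From α - 9 = √(-142), squaring gives (α - 9)^2 = -142, i.e. α^2 - 18α + 81 = -142, so α^2 - 18α + 223 = 0. The discriminant of x^2 - 18x + 223 is (-18)^2 - 4·(223) = 324 - 892 = -568, and 4·(-142) is not a perfect square in Q since -142 is squarefree and ≠ 1. Hence x^2 - 18x + 223 is irreducible over Q and is the minimal polynomial of α.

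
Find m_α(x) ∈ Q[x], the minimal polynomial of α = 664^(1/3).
m_α(x) = x^3 - 664

α satisfies α^3 = 664, so x^3 - 664 annihilates α. By the rational root test, a rational root p/q (in lowest terms) of x^3 - 664 would satisfy p^3 = 664 q^3, forcing q = 1 and p^3 = 664; but 664 is not a perfect cube, contradiction. A monic cubic over Q with no rational root is irreducible (any nontrivial factorization would include a linear factor). Hence x^3 - 664 is the minimal polynomial of α, and in particular [Q(α):Q] = 3.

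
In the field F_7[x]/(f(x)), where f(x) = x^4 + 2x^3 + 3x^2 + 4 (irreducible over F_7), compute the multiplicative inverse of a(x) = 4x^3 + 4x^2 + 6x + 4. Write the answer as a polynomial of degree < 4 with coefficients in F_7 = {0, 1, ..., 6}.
a(x)^(-1) ≡ 4x^3 + x^2 + 2x (mod f(x))

Since f is irreducible over F_7, F_7[x]/(f) is a field and a(x) ≠ 0 has an inverse. Apply the extended Euclidean algorithm to f(x) and a(x) in F_7[x]: f(x) = (2x + 2)·a(x) + (4x^2 + x + 3);  a(x) = (x + 6)·(4x^2 + x + 3) + (4x);  (4x^2 + x + 3) = (x + 2)·(4x) + (3). The last nonzero remainder is the constant 3 = gcd(f, a) in F_7. Back-substituting through the division chain expresses 3 = s(x)·a(x) + t(x)·f(x) with s(x) ≡ 5x^3 + 3x^2 + 6x (mod f), so (5x^3 + 3x^2 + 6x)·a(x) ≡ 3 (mod f). Multiplying by 3^(-1) ≡ 5 in F_7 gives a(x)^(-1) ≡ 5·(5x^3 + 3x^2 + 6x) ≡ 4x^3 + x^2 + 2x (mod f). Check: (4x^3 + 4x^2 + 6x + 4)·(4x^3 + x^2 + 2x) = 2x^6 + 6x^5 + x^4 + 2x^3 + 2x^2 + x ≡ 1 (mod x^4 + 2x^3 + 3x^2 + 4).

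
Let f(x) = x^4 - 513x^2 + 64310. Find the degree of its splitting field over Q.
[K : Q] = 4

Solving the quadratic in x^2: x^2 = (513 ± √(513^2 - 4·64310))/2 = (513 ± √5929)/2 = (513 ± 77)/2, giving x^2 = 295 or x^2 = 218. So f(x) = (x^2 - 295)(x^2 - 218) and the roots of f are ±√295, ±√218. Hence the splitting field is K = Q(√295, √218). Since 295 and 218 are distinct squarefree integers > 1, their product 64310 is not a perfect square, so √218 ∉ Q(√295). By the tower law [K:Q] = [Q(√295,√218):Q(√295)] · [Q(√295):Q] = 2 · 2 = 4.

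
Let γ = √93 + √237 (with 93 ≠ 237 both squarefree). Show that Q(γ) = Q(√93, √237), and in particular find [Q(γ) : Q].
[Q(γ) : Q] = 4 (equivalently, Q(γ) = Q(√93, √237))

Obviously Q(γ) ⊆ Q(√93, √237), and [Q(√93, √237):Q] = 4 (since 93, 237 are distinct squarefree integers > 1 with 22041 not a perfect square). To show equality we compute the minimal polynomial of γ. From γ = √93 + √237: γ^2 = 93 + 2√(22041) + 237 = 330 + 2√(22041), so γ^2 - 330 = 2√(22041); squaring, (γ^2 - 330)^2 = 4·22041, i.e. γ^4 - 660γ^2 + 108900 - 88164 = 0, i.e. γ^4 - 660γ^2 + 20736 = 0. So γ is a root of x^4 - 660x^2 + 20736. This polynomial is irreducible over Q: it has no rational root (each ±√93 ± √237 is irrational), and any factorization into two quadratics over Q would force √(22041) ∈ Q (pairing opposite roots) or √93, √237 ∈ Q (other pairings), all impossible. Hence [Q(γ):Q] = 4 = [Q(√93, √237):Q], so Q(γ) = Q(√93, √237).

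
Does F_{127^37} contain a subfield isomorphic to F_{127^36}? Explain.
No: F_{127^36} is not a subfield of F_{127^37}

F_{p^m} embeds in F_{p^n} iff m | n. Here 36 ∤ 37 (since 37 = 1·36 + 1 with remainder 1 ≠ 0), so F_{127^36} is not a subfield of F_{127^37}. Equivalently: if it were, the tower law would give 36 = [F_{127^36}:F_127] dividing [F_{127^37}:F_127] = 37, contradiction.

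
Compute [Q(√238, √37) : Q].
[Q(√238, √37) : Q] = 4

[Q(√238):Q] = 2 (min poly x^2 - 238, irreducible since 238 is squarefree > 1). For the top step, suppose √37 ∈ Q(√238), say √37 = c + d√238 with c, d ∈ Q. Squaring: 37 = c^2 + 238d^2 + 2cd√238. Since √238 ∉ Q this forces 2cd = 0. If d = 0 then √37 = c ∈ Q, contradicting 37 squarefree > 1. If c = 0 then 37 = 238d^2, so 238·37 = (238d)^2 is a perfect square in Q — but 238·37 = 8806 is not a perfect square (since 238 and 37 are distinct squarefree integers). Contradiction. Hence √37 ∉ Q(√238), so x^2 - 37 stays irreducible over Q(√238) and [Q(√238, √37) : Q(√238)] = 2. By the tower law, [Q(√238, √37) : Q] = 2 · 2 = 4.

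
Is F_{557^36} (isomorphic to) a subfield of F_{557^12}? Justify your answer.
No: F_{557^36} is not a subfield of F_{557^12}

F_{p^m} embeds in F_{p^n} iff m | n. Here 36 ∤ 12 (since 12 = 0·36 + 12 with remainder 12 ≠ 0), so F_{557^36} is not a subfield of F_{557^12}. Equivalently: if it were, the tower law would give 36 = [F_{557^36}:F_557] dividing [F_{557^12}:F_557] = 12, contradiction.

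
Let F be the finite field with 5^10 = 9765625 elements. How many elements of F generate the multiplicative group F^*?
There are φ(9765624) = 2912000 primitive elements

F_q^* is cyclic of order q - 1 = 9765624. A cyclic group of order m has exactly φ(m) generators. Here m = 9765624 = 2^3 · 3 · 11 · 71 · 521, so the number of primitive elements is φ(9765624) = 2912000.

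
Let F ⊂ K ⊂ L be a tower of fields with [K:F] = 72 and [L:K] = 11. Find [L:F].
[L:F] = 792

The tower law says that for any tower of field extensions F ⊂ K ⊂ L with finite degrees, [L:F] = [L:K] · [K:F]. Here this gives [L:F] = 11 · 72 = 792.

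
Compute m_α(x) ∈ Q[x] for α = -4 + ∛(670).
m_α(x) = x^3 + 12x^2 + 48x - 606

Set β = α + 4 = ∛(670), so β^3 = 670. Then (α + 4)^3 - 670 = 0, i.e. α is a root of g(x) = (x + 4)^3 - 670 = x^3 + 12x^2 + 48x - 606. Since g(x) = h(x + 4) where h(x) = x^3 - 670, and h is irreducible over Q (because 670 is not a perfect cube, so h has no rational root, and a monic cubic with no rational root is irreducible), g is also irreducible (irreducibility is preserved under the substitution x → x + 4). Hence m_α(x) = x^3 + 12x^2 + 48x - 606.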